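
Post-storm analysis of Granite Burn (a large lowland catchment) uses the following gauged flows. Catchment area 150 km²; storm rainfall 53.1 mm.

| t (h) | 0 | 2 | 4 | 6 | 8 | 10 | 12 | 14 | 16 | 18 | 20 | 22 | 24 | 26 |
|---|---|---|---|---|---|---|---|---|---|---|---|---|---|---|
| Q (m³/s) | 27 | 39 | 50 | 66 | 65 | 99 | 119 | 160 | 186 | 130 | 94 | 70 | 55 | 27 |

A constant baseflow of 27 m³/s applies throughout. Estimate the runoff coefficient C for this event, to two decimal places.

ΣQ_DR = 809.0 m³/s; V = ΣQ_DR·Δt = 5.825 × 10^6 m³.
Runoff depth d = V / A = 38.83 mm.
C = d / P = 38.83 / 53.1 = 0.73.

C ≈ 0.73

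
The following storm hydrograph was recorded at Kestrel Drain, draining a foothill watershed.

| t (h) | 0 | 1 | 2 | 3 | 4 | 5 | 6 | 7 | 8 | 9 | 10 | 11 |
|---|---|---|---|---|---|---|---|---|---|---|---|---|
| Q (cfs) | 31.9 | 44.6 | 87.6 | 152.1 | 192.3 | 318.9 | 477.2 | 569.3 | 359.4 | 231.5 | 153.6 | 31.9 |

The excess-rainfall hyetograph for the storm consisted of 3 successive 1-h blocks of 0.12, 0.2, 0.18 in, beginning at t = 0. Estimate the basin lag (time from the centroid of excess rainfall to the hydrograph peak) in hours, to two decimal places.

Centroid of excess rainfall: t_c = Σ P_i·t̄_i / ΣP_i = 1.6200 h (block centres at 0.5, 1.5, 2.5 h).
Hydrograph peak occurs at t = 7 h, so basin lag t_L = 7 − 1.6200 = 5.38 h.

t_L ≈ 5.38 h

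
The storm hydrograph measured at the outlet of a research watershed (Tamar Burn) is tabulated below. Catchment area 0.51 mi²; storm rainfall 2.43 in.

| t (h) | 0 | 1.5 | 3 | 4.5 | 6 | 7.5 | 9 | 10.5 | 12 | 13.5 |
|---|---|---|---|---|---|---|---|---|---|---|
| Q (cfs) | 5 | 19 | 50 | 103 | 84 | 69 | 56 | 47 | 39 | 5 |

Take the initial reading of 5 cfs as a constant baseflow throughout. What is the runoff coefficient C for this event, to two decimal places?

ΣQ_DR = 427.0 cfs; V = ΣQ_DR·Δt = 2.306 × 10^6 ft³.
Runoff depth d = V / A = 1.946 in.
C = d / P = 1.946 / 2.43 = 0.80.

C ≈ 0.80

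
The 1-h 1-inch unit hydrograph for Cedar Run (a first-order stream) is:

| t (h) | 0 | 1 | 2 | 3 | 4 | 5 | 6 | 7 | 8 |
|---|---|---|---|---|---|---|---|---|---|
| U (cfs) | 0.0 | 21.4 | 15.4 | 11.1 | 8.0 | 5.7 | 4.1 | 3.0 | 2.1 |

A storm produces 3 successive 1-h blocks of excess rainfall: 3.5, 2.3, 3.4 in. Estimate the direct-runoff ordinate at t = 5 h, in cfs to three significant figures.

By discrete convolution, Q_j = Σ (P_i / 1 in) · U_{j−i}.
At t = 5 h (j=5): Q = (3.5/1)·5.7 + (2.3/1)·8.0 + (3.4/1)·11.1 = 76.1 cfs.

Q ≈ 76.1 cfs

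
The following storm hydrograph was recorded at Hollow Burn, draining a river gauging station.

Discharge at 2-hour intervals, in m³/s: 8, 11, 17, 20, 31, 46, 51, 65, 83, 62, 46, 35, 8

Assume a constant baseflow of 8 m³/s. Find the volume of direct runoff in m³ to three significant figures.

V ≈ 2.73 × 10^6 m³

Direct-runoff ordinates (Q − Q_b): 0.0, 3.0, 9.0, 12.0, 23.0, 38.0, 43.0, 57.0, 75.0, 54.0, 38.0, 27.0, 0.0 m³/s.
ΣQ_DR = 379.0 m³/s.
With Δt = 2 h = 7200 s, V = ΣQ_DR · Δt = 379.0 × 7200 = 2.73 × 10^6 m³.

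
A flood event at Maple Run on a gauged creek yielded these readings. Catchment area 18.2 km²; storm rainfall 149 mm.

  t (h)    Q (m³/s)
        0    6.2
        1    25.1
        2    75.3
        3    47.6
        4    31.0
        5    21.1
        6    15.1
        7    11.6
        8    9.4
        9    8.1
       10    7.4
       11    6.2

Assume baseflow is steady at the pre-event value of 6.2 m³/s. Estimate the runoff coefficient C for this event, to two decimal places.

ΣQ_DR = 189.7 m³/s; V = ΣQ_DR·Δt = 6.829 × 10^5 m³.
Runoff depth d = V / A = 37.52 mm.
C = d / P = 37.52 / 149 = 0.25.

C ≈ 0.25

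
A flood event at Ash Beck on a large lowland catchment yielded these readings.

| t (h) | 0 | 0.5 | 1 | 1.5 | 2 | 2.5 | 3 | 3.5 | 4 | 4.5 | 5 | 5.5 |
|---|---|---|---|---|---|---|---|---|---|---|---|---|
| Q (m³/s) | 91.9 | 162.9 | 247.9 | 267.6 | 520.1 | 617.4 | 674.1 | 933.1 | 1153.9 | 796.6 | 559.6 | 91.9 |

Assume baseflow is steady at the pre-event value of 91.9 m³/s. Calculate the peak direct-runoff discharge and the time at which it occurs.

Q_p = 1062.0 m³/s at t = 4 h

Subtracting baseflow gives direct-runoff ordinates: 0.0, 71.0, 156.0, 175.7, 428.2, 525.5, 582.2, 841.2, 1062.0, 704.7, 467.7, 0.0 m³/s.
The maximum is 1062.0 m³/s, occurring at the reading for t = 4 h.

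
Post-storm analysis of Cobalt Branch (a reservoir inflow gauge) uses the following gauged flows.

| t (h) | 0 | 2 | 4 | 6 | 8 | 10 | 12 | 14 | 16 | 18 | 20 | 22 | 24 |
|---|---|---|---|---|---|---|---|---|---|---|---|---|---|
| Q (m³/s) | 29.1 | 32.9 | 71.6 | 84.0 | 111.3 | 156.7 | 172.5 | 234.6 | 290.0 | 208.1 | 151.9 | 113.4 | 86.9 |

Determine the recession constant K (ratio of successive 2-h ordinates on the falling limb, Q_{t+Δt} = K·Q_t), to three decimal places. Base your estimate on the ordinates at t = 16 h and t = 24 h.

K ≈ 0.740

Using the recession-limb readings at t = 16 h and t = 24 h: Q falls from 290.0 to 86.9 m³/s over 4 intervals.
K = (Q₂/Q₁)^(1/4) = (86.9/290.0)^(1/4) = 0.740.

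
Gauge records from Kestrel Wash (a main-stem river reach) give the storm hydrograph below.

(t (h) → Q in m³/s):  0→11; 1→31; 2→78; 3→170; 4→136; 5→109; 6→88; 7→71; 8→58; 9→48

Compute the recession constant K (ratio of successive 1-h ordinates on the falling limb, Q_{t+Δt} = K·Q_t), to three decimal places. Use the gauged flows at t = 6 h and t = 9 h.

K ≈ 0.817

Using the recession-limb readings at t = 6 h and t = 9 h: Q falls from 88 to 48 m³/s over 3 intervals.
K = (Q₂/Q₁)^(1/3) = (48/88)^(1/3) = 0.817.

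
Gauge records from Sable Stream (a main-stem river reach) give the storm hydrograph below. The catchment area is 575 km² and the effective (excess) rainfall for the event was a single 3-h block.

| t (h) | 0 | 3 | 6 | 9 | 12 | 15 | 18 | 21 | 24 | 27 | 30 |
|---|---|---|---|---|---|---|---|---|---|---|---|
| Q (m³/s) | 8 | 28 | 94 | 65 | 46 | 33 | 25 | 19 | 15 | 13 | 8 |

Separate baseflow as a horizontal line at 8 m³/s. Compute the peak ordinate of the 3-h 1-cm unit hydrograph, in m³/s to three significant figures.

Direct runoff: 0.0, 20.0, 86.0, 57.0, 38.0, 25.0, 17.0, 11.0, 7.0, 5.0, 0.0 m³/s; ΣQ_DR = 266.0 m³/s, peak = 86.0 m³/s.
Runoff depth d = ΣQ_DR·Δt / A = 266.0 × 10800 / (575 km²) = 4.996 mm.
The 1-cm UH is the DRH scaled by (10 mm)/d, so U_p = 86.0 × 10/4.996 = 172 m³/s.

U_p ≈ 172 m³/s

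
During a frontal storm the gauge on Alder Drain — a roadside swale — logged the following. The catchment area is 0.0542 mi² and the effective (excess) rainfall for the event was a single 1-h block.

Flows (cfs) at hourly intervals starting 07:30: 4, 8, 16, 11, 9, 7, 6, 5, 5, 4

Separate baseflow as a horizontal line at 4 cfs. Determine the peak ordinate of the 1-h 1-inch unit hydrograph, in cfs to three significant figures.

Direct runoff: 0.0, 4.0, 12.0, 7.0, 5.0, 3.0, 2.0, 1.0, 1.0, 0.0 cfs; ΣQ_DR = 35.00 cfs, peak = 12.0 cfs.
Runoff depth d = ΣQ_DR·Δt / A = 35.00 × 3600 / (0.0542 mi²) = 1.001 in.
The 1-inch UH is the DRH scaled by (1 in)/d, so U_p = 12.0 × 1/1.001 = 12.0 cfs.

U_p ≈ 12.0 cfs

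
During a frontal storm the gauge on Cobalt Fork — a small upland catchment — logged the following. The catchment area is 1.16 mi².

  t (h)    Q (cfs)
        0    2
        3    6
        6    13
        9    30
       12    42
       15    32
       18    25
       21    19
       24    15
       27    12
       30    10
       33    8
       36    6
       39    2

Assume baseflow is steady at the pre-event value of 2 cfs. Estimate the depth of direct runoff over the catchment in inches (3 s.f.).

d ≈ 0.777 in

Direct runoff: 0.0, 4.0, 11.0, 28.0, 40.0, 30.0, 23.0, 17.0, 13.0, 10.0, 8.0, 6.0, 4.0, 0.0 cfs; ΣQ_DR = 194.0 cfs.
V = ΣQ_DR · Δt = 194.0 × 10800 s = 2.095 × 10^6 ft³.
Over A = 1.16 mi², depth = V / A = 0.777 in.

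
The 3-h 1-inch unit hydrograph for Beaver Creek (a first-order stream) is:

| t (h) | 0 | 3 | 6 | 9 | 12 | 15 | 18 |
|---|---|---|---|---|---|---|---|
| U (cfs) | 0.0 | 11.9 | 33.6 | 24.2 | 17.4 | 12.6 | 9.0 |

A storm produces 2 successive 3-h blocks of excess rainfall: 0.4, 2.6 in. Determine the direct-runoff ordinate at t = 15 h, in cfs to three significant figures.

Q ≈ 50.3 cfs

By discrete convolution, Q_j = Σ (P_i / 1 in) · U_{j−i}.
At t = 15 h (j=5): Q = (0.4/1)·12.6 + (2.6/1)·17.4 = 50.3 cfs.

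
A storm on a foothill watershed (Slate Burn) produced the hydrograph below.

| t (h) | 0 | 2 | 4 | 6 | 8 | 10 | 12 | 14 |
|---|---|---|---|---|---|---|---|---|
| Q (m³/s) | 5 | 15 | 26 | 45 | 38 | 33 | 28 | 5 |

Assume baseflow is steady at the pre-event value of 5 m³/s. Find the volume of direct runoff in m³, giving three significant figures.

V ≈ 1.12 × 10^6 m³

Direct-runoff ordinates (Q − Q_b): 0.0, 10.0, 21.0, 40.0, 33.0, 28.0, 23.0, 0.0 m³/s.
ΣQ_DR = 155.0 m³/s.
With Δt = 2 h = 7200 s, V = ΣQ_DR · Δt = 155.0 × 7200 = 1.12 × 10^6 m³.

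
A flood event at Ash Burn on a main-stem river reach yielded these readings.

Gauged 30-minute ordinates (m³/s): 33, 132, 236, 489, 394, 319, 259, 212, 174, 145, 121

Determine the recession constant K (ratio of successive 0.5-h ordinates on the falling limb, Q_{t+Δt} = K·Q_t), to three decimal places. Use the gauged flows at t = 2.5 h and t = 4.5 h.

K ≈ 0.821

Using the recession-limb readings at t = 2.5 h and t = 4.5 h: Q falls from 319 to 145 m³/s over 4 intervals.
K = (Q₂/Q₁)^(1/4) = (145/319)^(1/4) = 0.821.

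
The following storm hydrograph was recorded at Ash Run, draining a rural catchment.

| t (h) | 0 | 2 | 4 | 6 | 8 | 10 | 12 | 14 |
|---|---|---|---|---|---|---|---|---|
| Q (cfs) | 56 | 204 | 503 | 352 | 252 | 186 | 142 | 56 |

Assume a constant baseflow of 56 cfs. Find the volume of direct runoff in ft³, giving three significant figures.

V ≈ 9.38 × 10^6 ft³

Direct-runoff ordinates (Q − Q_b): 0.0, 148.0, 447.0, 296.0, 196.0, 130.0, 86.0, 0.0 cfs.
ΣQ_DR = 1303 cfs.
With Δt = 2 h = 7200 s, V = ΣQ_DR · Δt = 1303 × 7200 = 9.38 × 10^6 ft³.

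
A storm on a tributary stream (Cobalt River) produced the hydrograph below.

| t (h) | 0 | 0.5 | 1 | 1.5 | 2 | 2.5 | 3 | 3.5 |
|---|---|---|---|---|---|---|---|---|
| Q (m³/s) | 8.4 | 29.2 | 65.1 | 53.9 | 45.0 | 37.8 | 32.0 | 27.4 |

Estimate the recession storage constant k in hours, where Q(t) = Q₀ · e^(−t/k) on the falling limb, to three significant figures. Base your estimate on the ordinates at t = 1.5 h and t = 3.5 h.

k ≈ 2.96 h

On the falling limb, Q drops from 53.9 to 27.4 m³/s between t = 1.5 h and t = 3.5 h (Δt = 2 h).
k = −Δt / ln(Q₂/Q₁) = −2 / ln(27.4/53.9) = 2.96 h.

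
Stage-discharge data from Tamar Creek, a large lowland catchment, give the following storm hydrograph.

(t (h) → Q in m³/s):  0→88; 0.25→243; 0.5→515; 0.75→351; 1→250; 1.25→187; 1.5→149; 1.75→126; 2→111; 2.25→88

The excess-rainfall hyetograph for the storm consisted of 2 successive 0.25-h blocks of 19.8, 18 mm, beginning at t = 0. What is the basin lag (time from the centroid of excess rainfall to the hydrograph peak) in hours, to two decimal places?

Centroid of excess rainfall: t_c = Σ P_i·t̄_i / ΣP_i = 0.2440 h (block centres at 0.125, 0.375 h).
Hydrograph peak occurs at t = 0.5 h, so basin lag t_L = 0.5 − 0.2440 = 0.26 h.

t_L ≈ 0.26 h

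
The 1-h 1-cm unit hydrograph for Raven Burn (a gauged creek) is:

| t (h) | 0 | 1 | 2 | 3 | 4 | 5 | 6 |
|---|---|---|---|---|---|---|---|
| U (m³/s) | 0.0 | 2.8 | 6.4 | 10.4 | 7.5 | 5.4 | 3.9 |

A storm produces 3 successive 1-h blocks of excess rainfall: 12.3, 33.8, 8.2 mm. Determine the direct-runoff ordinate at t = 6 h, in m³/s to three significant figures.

By discrete convolution, Q_j = Σ (P_i / 10 mm) · U_{j−i}.
At t = 6 h (j=6): Q = (12.3/10)·3.9 + (33.8/10)·5.4 + (8.2/10)·7.5 = 29.2 m³/s.

Q ≈ 29.2 m³/s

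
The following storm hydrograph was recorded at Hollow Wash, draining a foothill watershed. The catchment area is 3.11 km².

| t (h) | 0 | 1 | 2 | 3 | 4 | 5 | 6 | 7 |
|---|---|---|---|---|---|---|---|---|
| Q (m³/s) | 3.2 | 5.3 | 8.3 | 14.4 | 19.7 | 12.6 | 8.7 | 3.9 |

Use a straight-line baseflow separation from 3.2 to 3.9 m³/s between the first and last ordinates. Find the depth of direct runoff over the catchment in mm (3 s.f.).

d ≈ 55.2 mm

Direct runoff: 0.00, 2.00, 4.90, 10.90, 16.10, 8.90, 4.90, 0.00 m³/s; ΣQ_DR = 47.70 m³/s.
V = ΣQ_DR · Δt = 47.70 × 3600 s = 1.717 × 10^5 m³.
Over A = 3.11 km², depth = V / A = 55.2 mm.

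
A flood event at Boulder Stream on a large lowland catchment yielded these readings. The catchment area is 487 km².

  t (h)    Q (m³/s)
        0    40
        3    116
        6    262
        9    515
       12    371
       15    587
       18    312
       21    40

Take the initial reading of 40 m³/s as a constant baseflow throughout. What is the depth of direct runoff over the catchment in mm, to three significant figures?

Direct runoff: 0.0, 76.0, 222.0, 475.0, 331.0, 547.0, 272.0, 0.0 m³/s; ΣQ_DR = 1923 m³/s.
V = ΣQ_DR · Δt = 1923 × 10800 s = 2.077 × 10^7 m³.
Over A = 487 km², depth = V / A = 42.6 mm.

d ≈ 42.6 mm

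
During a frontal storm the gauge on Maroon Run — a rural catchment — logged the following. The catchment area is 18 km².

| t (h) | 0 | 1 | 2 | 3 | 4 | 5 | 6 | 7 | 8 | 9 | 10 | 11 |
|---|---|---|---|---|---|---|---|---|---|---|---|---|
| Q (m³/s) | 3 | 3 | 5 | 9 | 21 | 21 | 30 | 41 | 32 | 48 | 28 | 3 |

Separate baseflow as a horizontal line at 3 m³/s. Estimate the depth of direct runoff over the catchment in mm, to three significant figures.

Direct runoff: 0.0, 0.0, 2.0, 6.0, 18.0, 18.0, 27.0, 38.0, 29.0, 45.0, 25.0, 0.0 m³/s; ΣQ_DR = 208.0 m³/s.
V = ΣQ_DR · Δt = 208.0 × 3600 s = 7.488 × 10^5 m³.
Over A = 18 km², depth = V / A = 41.6 mm.

d ≈ 41.6 mm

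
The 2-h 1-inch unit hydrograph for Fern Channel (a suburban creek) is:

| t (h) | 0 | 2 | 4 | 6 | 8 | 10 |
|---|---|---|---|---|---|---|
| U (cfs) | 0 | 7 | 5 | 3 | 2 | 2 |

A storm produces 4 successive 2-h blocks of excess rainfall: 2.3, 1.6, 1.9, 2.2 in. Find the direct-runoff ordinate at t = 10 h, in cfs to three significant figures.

By discrete convolution, Q_j = Σ (P_i / 1 in) · U_{j−i}.
At t = 10 h (j=5): Q = (2.3/1)·2 + (1.6/1)·2 + (1.9/1)·3 + (2.2/1)·5 = 24.5 cfs.

Q ≈ 24.5 cfs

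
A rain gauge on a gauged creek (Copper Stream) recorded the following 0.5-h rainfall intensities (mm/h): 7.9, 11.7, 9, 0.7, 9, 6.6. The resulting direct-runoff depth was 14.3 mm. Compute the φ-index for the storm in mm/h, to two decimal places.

Only the 5 blocks with intensity above φ contribute runoff: 7.9, 11.7, 9, 9, 6.6 mm/h.
Σ(I−φ)·Δt = d  ⇒  (7.9+11.7+9+9+6.6 − 5φ)·0.5 = 14.3
φ = (44.20 − 14.3/0.5) / 5 = 3.12 mm/h.

φ ≈ 3.12 mm/h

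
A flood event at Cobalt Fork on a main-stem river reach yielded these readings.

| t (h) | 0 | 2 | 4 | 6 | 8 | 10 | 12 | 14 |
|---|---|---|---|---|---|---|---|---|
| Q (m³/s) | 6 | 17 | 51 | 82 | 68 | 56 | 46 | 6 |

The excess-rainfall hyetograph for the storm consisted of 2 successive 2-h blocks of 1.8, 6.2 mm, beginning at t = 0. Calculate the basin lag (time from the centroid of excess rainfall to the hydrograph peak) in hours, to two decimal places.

t_L ≈ 3.45 h

Centroid of excess rainfall: t_c = Σ P_i·t̄_i / ΣP_i = 2.5500 h (block centres at 1, 3 h).
Hydrograph peak occurs at t = 6 h, so basin lag t_L = 6 − 2.5500 = 3.45 h.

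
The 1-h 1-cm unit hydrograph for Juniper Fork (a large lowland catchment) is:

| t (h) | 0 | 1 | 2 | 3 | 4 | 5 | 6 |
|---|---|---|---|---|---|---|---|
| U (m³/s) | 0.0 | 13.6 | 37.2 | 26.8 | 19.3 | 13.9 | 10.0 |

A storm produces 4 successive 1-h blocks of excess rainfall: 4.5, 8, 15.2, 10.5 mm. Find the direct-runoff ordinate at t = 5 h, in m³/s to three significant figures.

Q ≈ 101 m³/s

By discrete convolution, Q_j = Σ (P_i / 10 mm) · U_{j−i}.
At t = 5 h (j=5): Q = (4.5/10)·13.9 + (8/10)·19.3 + (15.2/10)·26.8 + (10.5/10)·37.2 = 101 m³/s.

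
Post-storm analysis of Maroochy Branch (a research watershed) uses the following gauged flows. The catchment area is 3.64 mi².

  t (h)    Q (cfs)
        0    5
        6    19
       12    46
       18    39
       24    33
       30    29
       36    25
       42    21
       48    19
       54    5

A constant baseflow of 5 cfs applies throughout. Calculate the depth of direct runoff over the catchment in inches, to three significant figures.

d ≈ 0.488 in

Direct runoff: 0.0, 14.0, 41.0, 34.0, 28.0, 24.0, 20.0, 16.0, 14.0, 0.0 cfs; ΣQ_DR = 191.0 cfs.
V = ΣQ_DR · Δt = 191.0 × 21600 s = 4.126 × 10^6 ft³.
Over A = 3.64 mi², depth = V / A = 0.488 in.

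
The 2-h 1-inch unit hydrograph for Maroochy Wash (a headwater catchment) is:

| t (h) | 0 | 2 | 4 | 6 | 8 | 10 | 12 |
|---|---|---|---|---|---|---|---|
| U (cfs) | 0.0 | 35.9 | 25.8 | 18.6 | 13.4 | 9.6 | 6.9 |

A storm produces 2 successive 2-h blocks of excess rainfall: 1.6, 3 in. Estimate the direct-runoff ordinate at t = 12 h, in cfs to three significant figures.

Q ≈ 39.8 cfs

By discrete convolution, Q_j = Σ (P_i / 1 in) · U_{j−i}.
At t = 12 h (j=6): Q = (1.6/1)·6.9 + (3/1)·9.6 = 39.8 cfs.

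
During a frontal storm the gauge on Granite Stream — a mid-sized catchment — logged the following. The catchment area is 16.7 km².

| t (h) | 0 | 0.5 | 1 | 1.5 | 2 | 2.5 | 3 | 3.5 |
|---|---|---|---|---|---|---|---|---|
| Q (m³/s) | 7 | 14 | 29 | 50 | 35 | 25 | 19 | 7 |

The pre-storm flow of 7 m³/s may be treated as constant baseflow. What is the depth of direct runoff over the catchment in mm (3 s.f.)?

d ≈ 14.0 mm

Direct runoff: 0.0, 7.0, 22.0, 43.0, 28.0, 18.0, 12.0, 0.0 m³/s; ΣQ_DR = 130.0 m³/s.
V = ΣQ_DR · Δt = 130.0 × 1800 s = 2.340 × 10^5 m³.
Over A = 16.7 km², depth = V / A = 14.0 mm.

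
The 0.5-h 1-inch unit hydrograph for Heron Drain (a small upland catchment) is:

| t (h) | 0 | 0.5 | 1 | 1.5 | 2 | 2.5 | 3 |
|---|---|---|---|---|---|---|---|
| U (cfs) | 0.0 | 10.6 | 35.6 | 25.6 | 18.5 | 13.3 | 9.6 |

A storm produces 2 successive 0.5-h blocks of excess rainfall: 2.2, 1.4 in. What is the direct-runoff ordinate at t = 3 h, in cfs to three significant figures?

By discrete convolution, Q_j = Σ (P_i / 1 in) · U_{j−i}.
At t = 3 h (j=6): Q = (2.2/1)·9.6 + (1.4/1)·13.3 = 39.7 cfs.

Q ≈ 39.7 cfs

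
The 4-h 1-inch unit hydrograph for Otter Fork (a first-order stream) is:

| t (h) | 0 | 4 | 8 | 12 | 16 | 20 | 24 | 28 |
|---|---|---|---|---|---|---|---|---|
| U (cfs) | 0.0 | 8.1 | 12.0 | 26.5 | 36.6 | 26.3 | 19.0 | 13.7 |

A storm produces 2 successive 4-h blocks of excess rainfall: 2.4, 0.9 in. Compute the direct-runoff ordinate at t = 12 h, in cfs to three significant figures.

By discrete convolution, Q_j = Σ (P_i / 1 in) · U_{j−i}.
At t = 12 h (j=3): Q = (2.4/1)·26.5 + (0.9/1)·12.0 = 74.4 cfs.

Q ≈ 74.4 cfs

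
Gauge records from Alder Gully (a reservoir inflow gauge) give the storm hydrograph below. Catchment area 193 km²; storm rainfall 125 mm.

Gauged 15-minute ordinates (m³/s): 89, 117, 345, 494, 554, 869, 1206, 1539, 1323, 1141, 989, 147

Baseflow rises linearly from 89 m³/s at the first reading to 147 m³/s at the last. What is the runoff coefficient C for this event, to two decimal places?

ΣQ_DR = 7397 m³/s; V = ΣQ_DR·Δt = 6.657 × 10^6 m³.
Runoff depth d = V / A = 34.49 mm.
C = d / P = 34.49 / 125 = 0.28.

C ≈ 0.28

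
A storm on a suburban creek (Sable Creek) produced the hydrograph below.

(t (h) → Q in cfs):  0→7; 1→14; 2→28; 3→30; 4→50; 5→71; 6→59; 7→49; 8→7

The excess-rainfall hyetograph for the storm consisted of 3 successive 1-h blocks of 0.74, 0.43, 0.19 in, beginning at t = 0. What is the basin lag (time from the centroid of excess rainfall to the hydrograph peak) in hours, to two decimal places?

t_L ≈ 3.90 h

Centroid of excess rainfall: t_c = Σ P_i·t̄_i / ΣP_i = 1.0956 h (block centres at 0.5, 1.5, 2.5 h).
Hydrograph peak occurs at t = 5 h, so basin lag t_L = 5 − 1.0956 = 3.90 h.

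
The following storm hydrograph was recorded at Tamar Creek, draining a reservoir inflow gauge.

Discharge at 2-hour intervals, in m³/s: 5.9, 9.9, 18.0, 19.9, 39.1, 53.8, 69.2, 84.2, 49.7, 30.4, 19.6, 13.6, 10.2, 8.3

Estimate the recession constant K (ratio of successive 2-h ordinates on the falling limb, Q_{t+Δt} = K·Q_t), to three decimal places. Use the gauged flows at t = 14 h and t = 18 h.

K ≈ 0.601

Using the recession-limb readings at t = 14 h and t = 18 h: Q falls from 84.2 to 30.4 m³/s over 2 intervals.
K = (Q₂/Q₁)^(1/2) = (30.4/84.2)^(1/2) = 0.601.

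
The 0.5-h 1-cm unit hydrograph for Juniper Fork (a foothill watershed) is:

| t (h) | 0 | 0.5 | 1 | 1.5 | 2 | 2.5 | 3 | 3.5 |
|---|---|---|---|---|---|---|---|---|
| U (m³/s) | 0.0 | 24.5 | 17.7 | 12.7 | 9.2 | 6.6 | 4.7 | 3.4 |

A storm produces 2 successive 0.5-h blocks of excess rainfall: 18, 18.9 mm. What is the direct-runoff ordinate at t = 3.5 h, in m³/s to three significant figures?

Q ≈ 15.0 m³/s

By discrete convolution, Q_j = Σ (P_i / 10 mm) · U_{j−i}.
At t = 3.5 h (j=7): Q = (18/10)·3.4 + (18.9/10)·4.7 = 15.0 m³/s.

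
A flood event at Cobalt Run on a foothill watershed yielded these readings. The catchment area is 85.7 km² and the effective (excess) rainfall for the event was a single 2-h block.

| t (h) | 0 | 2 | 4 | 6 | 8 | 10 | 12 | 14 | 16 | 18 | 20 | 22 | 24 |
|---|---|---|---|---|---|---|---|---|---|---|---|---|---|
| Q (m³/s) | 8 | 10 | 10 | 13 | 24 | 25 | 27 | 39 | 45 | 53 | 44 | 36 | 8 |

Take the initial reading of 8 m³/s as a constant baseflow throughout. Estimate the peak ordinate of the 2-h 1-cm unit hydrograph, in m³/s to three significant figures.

Direct runoff: 0.0, 2.0, 2.0, 5.0, 16.0, 17.0, 19.0, 31.0, 37.0, 45.0, 36.0, 28.0, 0.0 m³/s; ΣQ_DR = 238.0 m³/s, peak = 45.0 m³/s.
Runoff depth d = ΣQ_DR·Δt / A = 238.0 × 7200 / (85.7 km²) = 20.00 mm.
The 1-cm UH is the DRH scaled by (10 mm)/d, so U_p = 45.0 × 10/20.00 = 22.5 m³/s.

U_p ≈ 22.5 m³/s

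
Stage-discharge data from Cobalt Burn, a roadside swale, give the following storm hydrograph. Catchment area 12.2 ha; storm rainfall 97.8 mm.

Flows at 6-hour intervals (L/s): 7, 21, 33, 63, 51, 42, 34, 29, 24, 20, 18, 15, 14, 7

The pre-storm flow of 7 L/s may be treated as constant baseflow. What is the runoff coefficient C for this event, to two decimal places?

C ≈ 0.51

ΣQ_DR = 280.0 L/s; V = ΣQ_DR·Δt = 6.048 × 10^6 L.
Runoff depth d = V / A = 49.57 mm.
C = d / P = 49.57 / 97.8 = 0.51.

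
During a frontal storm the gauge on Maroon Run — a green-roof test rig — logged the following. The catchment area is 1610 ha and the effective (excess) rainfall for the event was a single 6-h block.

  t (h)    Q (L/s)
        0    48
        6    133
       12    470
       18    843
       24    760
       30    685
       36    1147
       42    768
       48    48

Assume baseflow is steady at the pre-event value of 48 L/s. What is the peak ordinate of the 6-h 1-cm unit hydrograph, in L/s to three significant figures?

Direct runoff: 0.0, 85.0, 422.0, 795.0, 712.0, 637.0, 1099.0, 720.0, 0.0 L/s; ΣQ_DR = 4470 L/s, peak = 1099.0 L/s.
Runoff depth d = ΣQ_DR·Δt / A = 4470 × 21600 / (1610 ha) = 5.997 mm.
The 1-cm UH is the DRH scaled by (10 mm)/d, so U_p = 1099.0 × 10/5.997 = 1830 L/s.

U_p ≈ 1830 L/s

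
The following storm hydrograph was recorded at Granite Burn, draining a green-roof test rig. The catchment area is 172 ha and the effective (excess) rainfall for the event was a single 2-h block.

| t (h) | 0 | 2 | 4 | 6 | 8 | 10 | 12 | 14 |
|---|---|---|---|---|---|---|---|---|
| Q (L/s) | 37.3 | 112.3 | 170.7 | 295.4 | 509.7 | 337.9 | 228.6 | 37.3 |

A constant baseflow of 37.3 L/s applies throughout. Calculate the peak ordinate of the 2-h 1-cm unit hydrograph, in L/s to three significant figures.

Direct runoff: 0.0, 75.0, 133.4, 258.1, 472.4, 300.6, 191.3, 0.0 L/s; ΣQ_DR = 1431 L/s, peak = 472.4 L/s.
Runoff depth d = ΣQ_DR·Δt / A = 1431 × 7200 / (172 ha) = 5.989 mm.
The 1-cm UH is the DRH scaled by (10 mm)/d, so U_p = 472.4 × 10/5.989 = 789 L/s.

U_p ≈ 789 L/s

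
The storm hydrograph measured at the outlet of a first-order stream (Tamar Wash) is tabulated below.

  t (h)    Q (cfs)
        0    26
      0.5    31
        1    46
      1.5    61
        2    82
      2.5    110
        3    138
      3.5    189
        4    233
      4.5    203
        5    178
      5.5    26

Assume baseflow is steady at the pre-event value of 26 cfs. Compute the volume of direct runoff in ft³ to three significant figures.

Direct-runoff ordinates (Q − Q_b): 0.0, 5.0, 20.0, 35.0, 56.0, 84.0, 112.0, 163.0, 207.0, 177.0, 152.0, 0.0 cfs.
ΣQ_DR = 1011 cfs.
With Δt = 0.5 h = 1800 s, V = ΣQ_DR · Δt = 1011 × 1800 = 1.82 × 10^6 ft³.

V ≈ 1.82 × 10^6 ft³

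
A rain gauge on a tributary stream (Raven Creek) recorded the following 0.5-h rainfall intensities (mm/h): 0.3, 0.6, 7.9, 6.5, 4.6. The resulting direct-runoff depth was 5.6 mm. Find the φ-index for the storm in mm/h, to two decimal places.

φ ≈ 2.60 mm/h

Only the 3 blocks with intensity above φ contribute runoff: 7.9, 6.5, 4.6 mm/h.
Σ(I−φ)·Δt = d  ⇒  (7.9+6.5+4.6 − 3φ)·0.5 = 5.6
φ = (19.00 − 5.6/0.5) / 3 = 2.60 mm/h.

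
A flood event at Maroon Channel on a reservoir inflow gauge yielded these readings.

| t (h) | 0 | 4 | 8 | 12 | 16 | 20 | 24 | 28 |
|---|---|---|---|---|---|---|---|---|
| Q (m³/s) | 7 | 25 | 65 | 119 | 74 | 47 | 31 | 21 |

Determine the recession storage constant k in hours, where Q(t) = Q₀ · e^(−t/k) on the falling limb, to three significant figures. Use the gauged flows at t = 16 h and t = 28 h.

On the falling limb, Q drops from 74 to 21 m³/s between t = 16 h and t = 28 h (Δt = 12 h).
k = −Δt / ln(Q₂/Q₁) = −12 / ln(21/74) = 9.53 h.

k ≈ 9.53 h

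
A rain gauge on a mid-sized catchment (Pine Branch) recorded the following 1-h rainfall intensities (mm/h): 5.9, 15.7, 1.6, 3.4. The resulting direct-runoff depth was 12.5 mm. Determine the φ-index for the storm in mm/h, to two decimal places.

Only the 2 blocks with intensity above φ contribute runoff: 5.9, 15.7 mm/h.
Σ(I−φ)·Δt = d  ⇒  (5.9+15.7 − 2φ)·1 = 12.5
φ = (21.60 − 12.5/1) / 2 = 4.55 mm/h.

φ ≈ 4.55 mm/h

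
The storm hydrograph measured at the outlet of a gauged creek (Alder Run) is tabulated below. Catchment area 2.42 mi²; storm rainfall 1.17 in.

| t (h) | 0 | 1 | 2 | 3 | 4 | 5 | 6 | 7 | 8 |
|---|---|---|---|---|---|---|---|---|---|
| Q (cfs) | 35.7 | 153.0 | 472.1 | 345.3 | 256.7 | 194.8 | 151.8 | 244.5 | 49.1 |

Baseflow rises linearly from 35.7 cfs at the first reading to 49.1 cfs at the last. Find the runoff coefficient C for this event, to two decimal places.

ΣQ_DR = 1521 cfs; V = ΣQ_DR·Δt = 5.477 × 10^6 ft³.
Runoff depth d = V / A = 0.9742 in.
C = d / P = 0.9742 / 1.17 = 0.83.

C ≈ 0.83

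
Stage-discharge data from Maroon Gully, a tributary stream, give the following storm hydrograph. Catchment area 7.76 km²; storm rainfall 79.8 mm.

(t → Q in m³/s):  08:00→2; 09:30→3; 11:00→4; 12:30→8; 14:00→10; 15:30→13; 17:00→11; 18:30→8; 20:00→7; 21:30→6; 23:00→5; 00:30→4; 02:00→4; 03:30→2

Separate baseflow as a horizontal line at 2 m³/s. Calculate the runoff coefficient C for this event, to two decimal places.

ΣQ_DR = 59.00 m³/s; V = ΣQ_DR·Δt = 3.186 × 10^5 m³.
Runoff depth d = V / A = 41.06 mm.
C = d / P = 41.06 / 79.8 = 0.51.

C ≈ 0.51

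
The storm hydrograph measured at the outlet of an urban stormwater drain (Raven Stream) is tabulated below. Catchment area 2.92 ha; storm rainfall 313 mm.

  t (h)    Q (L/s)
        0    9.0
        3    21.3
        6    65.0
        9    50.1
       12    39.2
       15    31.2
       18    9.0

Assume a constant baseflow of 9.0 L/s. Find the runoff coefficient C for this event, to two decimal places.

ΣQ_DR = 161.8 L/s; V = ΣQ_DR·Δt = 1.747 × 10^6 L.
Runoff depth d = V / A = 59.84 mm.
C = d / P = 59.84 / 313 = 0.19.

C ≈ 0.19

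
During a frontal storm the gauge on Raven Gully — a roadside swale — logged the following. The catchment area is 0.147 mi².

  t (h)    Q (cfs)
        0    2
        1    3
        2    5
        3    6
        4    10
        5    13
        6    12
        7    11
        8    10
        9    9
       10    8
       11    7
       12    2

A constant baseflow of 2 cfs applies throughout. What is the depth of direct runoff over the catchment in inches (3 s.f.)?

d ≈ 0.759 in

Direct runoff: 0.0, 1.0, 3.0, 4.0, 8.0, 11.0, 10.0, 9.0, 8.0, 7.0, 6.0, 5.0, 0.0 cfs; ΣQ_DR = 72.00 cfs.
V = ΣQ_DR · Δt = 72.00 × 3600 s = 2.592 × 10^5 ft³.
Over A = 0.147 mi², depth = V / A = 0.759 in.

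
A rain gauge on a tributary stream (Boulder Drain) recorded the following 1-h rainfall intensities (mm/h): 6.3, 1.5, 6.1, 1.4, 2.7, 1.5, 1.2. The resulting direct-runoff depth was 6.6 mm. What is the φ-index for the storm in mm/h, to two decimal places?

Only the 2 blocks with intensity above φ contribute runoff: 6.3, 6.1 mm/h.
Σ(I−φ)·Δt = d  ⇒  (6.3+6.1 − 2φ)·1 = 6.6
φ = (12.40 − 6.6/1) / 2 = 2.90 mm/h.

φ ≈ 2.90 mm/h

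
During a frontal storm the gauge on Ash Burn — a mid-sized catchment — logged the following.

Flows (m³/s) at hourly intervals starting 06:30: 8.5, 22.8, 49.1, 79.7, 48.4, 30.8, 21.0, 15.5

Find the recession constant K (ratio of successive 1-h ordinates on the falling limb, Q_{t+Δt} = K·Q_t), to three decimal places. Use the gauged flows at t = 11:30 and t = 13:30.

Using the recession-limb readings at t = 11:30 and t = 13:30: Q falls from 30.8 to 15.5 m³/s over 2 intervals.
K = (Q₂/Q₁)^(1/2) = (15.5/30.8)^(1/2) = 0.709.

K ≈ 0.709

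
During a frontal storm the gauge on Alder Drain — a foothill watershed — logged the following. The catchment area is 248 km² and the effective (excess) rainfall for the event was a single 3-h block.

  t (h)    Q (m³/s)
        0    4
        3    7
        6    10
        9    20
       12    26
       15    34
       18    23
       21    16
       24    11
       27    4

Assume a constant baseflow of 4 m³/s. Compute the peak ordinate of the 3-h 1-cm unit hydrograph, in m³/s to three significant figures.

Direct runoff: 0.0, 3.0, 6.0, 16.0, 22.0, 30.0, 19.0, 12.0, 7.0, 0.0 m³/s; ΣQ_DR = 115.0 m³/s, peak = 30.0 m³/s.
Runoff depth d = ΣQ_DR·Δt / A = 115.0 × 10800 / (248 km²) = 5.008 mm.
The 1-cm UH is the DRH scaled by (10 mm)/d, so U_p = 30.0 × 10/5.008 = 59.9 m³/s.

U_p ≈ 59.9 m³/s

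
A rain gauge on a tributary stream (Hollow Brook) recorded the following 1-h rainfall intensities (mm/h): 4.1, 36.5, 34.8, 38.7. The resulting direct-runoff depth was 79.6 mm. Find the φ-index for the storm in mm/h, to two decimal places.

φ ≈ 10.13 mm/h

Only the 3 blocks with intensity above φ contribute runoff: 36.5, 34.8, 38.7 mm/h.
Σ(I−φ)·Δt = d  ⇒  (36.5+34.8+38.7 − 3φ)·1 = 79.6
φ = (110.0 − 79.6/1) / 3 = 10.13 mm/h.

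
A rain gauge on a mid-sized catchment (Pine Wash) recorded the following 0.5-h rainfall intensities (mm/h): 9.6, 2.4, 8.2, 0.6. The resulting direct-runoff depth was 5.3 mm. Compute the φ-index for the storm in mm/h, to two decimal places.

φ ≈ 3.60 mm/h

Only the 2 blocks with intensity above φ contribute runoff: 9.6, 8.2 mm/h.
Σ(I−φ)·Δt = d  ⇒  (9.6+8.2 − 2φ)·0.5 = 5.3
φ = (17.80 − 5.3/0.5) / 2 = 3.60 mm/h.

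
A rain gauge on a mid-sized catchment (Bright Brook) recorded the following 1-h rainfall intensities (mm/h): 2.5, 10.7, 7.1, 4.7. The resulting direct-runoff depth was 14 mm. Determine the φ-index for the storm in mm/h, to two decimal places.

Only the 3 blocks with intensity above φ contribute runoff: 10.7, 7.1, 4.7 mm/h.
Σ(I−φ)·Δt = d  ⇒  (10.7+7.1+4.7 − 3φ)·1 = 14
φ = (22.50 − 14/1) / 3 = 2.83 mm/h.

φ ≈ 2.83 mm/h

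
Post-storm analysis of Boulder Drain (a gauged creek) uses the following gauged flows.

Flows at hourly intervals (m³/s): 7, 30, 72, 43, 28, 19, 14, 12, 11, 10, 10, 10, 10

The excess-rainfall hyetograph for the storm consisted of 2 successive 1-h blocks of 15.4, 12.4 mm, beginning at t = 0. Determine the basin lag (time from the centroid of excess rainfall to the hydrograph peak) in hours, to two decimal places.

t_L ≈ 1.05 h

Centroid of excess rainfall: t_c = Σ P_i·t̄_i / ΣP_i = 0.9460 h (block centres at 0.5, 1.5 h).
Hydrograph peak occurs at t = 2 h, so basin lag t_L = 2 − 0.9460 = 1.05 h.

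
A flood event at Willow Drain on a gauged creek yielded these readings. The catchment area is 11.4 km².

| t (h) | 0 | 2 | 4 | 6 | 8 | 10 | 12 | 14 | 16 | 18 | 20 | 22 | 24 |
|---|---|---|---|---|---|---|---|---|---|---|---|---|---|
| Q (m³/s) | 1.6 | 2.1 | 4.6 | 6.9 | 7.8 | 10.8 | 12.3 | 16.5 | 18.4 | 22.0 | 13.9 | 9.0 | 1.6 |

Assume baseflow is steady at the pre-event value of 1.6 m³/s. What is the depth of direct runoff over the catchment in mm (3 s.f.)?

Direct runoff: 0.0, 0.5, 3.0, 5.3, 6.2, 9.2, 10.7, 14.9, 16.8, 20.4, 12.3, 7.4, 0.0 m³/s; ΣQ_DR = 106.7 m³/s.
V = ΣQ_DR · Δt = 106.7 × 7200 s = 7.682 × 10^5 m³.
Over A = 11.4 km², depth = V / A = 67.4 mm.

d ≈ 67.4 mm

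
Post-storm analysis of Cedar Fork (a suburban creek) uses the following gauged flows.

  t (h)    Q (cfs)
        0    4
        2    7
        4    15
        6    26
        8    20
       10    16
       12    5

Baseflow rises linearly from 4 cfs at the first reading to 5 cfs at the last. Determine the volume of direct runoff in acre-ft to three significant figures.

V ≈ 10.2 acre-ft

Direct-runoff ordinates (Q − Q_b): 0.00, 2.83, 10.67, 21.50, 15.33, 11.17, 0.00 cfs.
ΣQ_DR = 61.50 cfs.
With Δt = 2 h = 7200 s, V = ΣQ_DR · Δt = 61.50 × 7200 = 4.43 × 10^5 ft³ = 10.2 acre-ft.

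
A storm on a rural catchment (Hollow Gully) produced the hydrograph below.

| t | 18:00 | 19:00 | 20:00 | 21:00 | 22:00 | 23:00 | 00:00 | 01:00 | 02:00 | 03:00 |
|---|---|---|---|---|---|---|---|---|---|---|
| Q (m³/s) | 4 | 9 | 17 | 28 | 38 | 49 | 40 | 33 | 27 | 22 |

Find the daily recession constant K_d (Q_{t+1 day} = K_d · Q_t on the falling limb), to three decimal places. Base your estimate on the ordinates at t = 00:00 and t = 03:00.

Between t = 00:00 and t = 03:00 the flow falls from 40 to 22 m³/s over 3×1 h = 3 h.
Per-interval ratio K = (22/40)^(1/3) = 0.8193; K_d = K^(24/1) = 0.008.

K_d ≈ 0.008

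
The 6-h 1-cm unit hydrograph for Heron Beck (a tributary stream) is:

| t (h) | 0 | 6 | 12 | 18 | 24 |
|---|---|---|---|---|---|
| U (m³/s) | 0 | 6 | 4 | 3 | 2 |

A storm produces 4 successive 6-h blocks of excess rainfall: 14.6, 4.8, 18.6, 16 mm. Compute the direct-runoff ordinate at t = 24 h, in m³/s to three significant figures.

By discrete convolution, Q_j = Σ (P_i / 10 mm) · U_{j−i}.
At t = 24 h (j=4): Q = (14.6/10)·2 + (4.8/10)·3 + (18.6/10)·4 + (16/10)·6 = 21.4 m³/s.

Q ≈ 21.4 m³/s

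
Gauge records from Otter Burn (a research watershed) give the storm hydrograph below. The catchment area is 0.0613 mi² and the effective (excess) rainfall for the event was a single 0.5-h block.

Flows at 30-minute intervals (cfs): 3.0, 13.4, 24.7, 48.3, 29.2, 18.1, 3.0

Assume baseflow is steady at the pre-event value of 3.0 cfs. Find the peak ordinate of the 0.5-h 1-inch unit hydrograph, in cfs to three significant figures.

U_p ≈ 30.2 cfs

Direct runoff: 0.0, 10.4, 21.7, 45.3, 26.2, 15.1, 0.0 cfs; ΣQ_DR = 118.7 cfs, peak = 45.3 cfs.
Runoff depth d = ΣQ_DR·Δt / A = 118.7 × 1800 / (0.0613 mi²) = 1.500 in.
The 1-inch UH is the DRH scaled by (1 in)/d, so U_p = 45.3 × 1/1.500 = 30.2 cfs.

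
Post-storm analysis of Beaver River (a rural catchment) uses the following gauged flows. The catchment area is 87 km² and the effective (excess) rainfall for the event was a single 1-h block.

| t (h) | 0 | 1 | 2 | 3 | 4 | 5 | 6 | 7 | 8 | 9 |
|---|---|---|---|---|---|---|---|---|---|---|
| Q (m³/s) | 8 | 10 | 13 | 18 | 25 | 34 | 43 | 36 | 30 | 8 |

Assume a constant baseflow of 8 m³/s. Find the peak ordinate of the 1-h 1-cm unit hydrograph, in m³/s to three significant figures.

U_p ≈ 58.3 m³/s

Direct runoff: 0.0, 2.0, 5.0, 10.0, 17.0, 26.0, 35.0, 28.0, 22.0, 0.0 m³/s; ΣQ_DR = 145.0 m³/s, peak = 35.0 m³/s.
Runoff depth d = ΣQ_DR·Δt / A = 145.0 × 3600 / (87 km²) = 6.000 mm.
The 1-cm UH is the DRH scaled by (10 mm)/d, so U_p = 35.0 × 10/6.000 = 58.3 m³/s.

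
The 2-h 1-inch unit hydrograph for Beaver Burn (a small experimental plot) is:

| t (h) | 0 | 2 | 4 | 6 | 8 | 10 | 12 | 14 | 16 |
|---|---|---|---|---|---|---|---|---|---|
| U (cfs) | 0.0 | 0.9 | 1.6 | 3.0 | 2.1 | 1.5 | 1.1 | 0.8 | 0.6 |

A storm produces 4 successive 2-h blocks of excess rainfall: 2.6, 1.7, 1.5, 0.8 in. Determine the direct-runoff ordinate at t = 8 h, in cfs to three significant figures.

Q ≈ 13.7 cfs

By discrete convolution, Q_j = Σ (P_i / 1 in) · U_{j−i}.
At t = 8 h (j=4): Q = (2.6/1)·2.1 + (1.7/1)·3.0 + (1.5/1)·1.6 + (0.8/1)·0.9 = 13.7 cfs.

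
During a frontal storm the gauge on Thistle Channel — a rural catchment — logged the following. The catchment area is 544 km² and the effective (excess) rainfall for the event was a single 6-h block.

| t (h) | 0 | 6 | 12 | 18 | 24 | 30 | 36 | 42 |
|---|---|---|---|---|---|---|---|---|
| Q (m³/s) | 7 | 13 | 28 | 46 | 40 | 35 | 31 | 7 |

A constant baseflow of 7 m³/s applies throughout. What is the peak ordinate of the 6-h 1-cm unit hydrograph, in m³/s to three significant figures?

U_p ≈ 65.0 m³/s

Direct runoff: 0.0, 6.0, 21.0, 39.0, 33.0, 28.0, 24.0, 0.0 m³/s; ΣQ_DR = 151.0 m³/s, peak = 39.0 m³/s.
Runoff depth d = ΣQ_DR·Δt / A = 151.0 × 21600 / (544 km²) = 5.996 mm.
The 1-cm UH is the DRH scaled by (10 mm)/d, so U_p = 39.0 × 10/5.996 = 65.0 m³/s.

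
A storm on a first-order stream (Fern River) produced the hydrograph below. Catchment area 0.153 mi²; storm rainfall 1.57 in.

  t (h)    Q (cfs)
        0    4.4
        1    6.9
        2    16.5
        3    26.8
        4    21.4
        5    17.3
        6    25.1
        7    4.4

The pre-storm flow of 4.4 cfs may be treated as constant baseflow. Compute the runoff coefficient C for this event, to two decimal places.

ΣQ_DR = 87.60 cfs; V = ΣQ_DR·Δt = 3.154 × 10^5 ft³.
Runoff depth d = V / A = 0.8872 in.
C = d / P = 0.8872 / 1.57 = 0.57.

C ≈ 0.57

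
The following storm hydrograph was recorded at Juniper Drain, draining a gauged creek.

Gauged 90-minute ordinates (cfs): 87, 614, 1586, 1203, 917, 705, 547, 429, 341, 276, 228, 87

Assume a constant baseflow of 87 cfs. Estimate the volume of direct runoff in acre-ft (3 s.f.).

V ≈ 741 acre-ft

Direct-runoff ordinates (Q − Q_b): 0.0, 527.0, 1499.0, 1116.0, 830.0, 618.0, 460.0, 342.0, 254.0, 189.0, 141.0, 0.0 cfs.
ΣQ_DR = 5976 cfs.
With Δt = 1.5 h = 5400 s, V = ΣQ_DR · Δt = 5976 × 5400 = 3.23 × 10^7 ft³ = 741 acre-ft.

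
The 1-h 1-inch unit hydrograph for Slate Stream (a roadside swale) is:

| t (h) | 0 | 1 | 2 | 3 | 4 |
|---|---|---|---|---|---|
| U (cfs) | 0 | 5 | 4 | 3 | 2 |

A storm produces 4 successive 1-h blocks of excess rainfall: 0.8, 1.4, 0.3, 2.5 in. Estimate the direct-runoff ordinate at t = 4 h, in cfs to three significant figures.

By discrete convolution, Q_j = Σ (P_i / 1 in) · U_{j−i}.
At t = 4 h (j=4): Q = (0.8/1)·2 + (1.4/1)·3 + (0.3/1)·4 + (2.5/1)·5 = 19.5 cfs.

Q ≈ 19.5 cfs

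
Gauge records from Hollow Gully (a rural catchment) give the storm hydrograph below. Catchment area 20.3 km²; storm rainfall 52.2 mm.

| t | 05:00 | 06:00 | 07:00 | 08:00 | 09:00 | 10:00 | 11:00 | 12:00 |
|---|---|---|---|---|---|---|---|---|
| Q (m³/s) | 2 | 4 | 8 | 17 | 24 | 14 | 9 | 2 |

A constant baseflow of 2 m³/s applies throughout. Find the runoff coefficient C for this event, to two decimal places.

C ≈ 0.22

ΣQ_DR = 64.00 m³/s; V = ΣQ_DR·Δt = 2.304 × 10^5 m³.
Runoff depth d = V / A = 11.35 mm.
C = d / P = 11.35 / 52.2 = 0.22.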